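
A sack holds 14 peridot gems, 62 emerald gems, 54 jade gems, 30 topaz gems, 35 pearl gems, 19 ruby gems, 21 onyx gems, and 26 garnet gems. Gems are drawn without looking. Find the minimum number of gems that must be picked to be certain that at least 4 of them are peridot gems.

In the worst case for collecting peridot gems, every non-peridot gem comes out first.
There are 62 + 54 + 30 + 35 + 19 + 21 + 26 = 247 non-peridot gems altogether.
After those, each further gem must be peridot, so 247 + 4 = 251 draws guarantee 4 peridot gems.

251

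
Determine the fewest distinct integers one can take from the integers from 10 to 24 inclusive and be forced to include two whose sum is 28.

12

Group the elements by complementary pair {x, 28−x}: {10,18}, {11,17}, {12,16}, …, giving 4 two-element pairs, the single value 14 (it cannot pair with itself since the integers are distinct), and 6 integers whose partner 28−x falls outside [10,24].
Treating each of those 11 groups as a pigeonhole, one can pick one integer per group — 11 integers — with no two summing to 28.
The 12th integer lands in an occupied pair, forcing a sum of 28.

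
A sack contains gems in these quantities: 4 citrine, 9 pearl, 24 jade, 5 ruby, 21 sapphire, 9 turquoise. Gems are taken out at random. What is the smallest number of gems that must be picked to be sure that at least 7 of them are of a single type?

An adversary could hand out at most 6 gems per type (citrine, ruby run out sooner): 4 + 6 + 6 + 5 + 6 + 6 = 33 gems and still no type has 7.
By pigeonhole, one more gem lands in a type already at 6, so 34 draws are enough and 33 are not.

34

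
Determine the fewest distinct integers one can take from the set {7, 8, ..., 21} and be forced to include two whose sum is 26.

10

Two chosen integers sum to 26 exactly when both halves of some pair {x, 26−x} with 7 ≤ x ≤ 26−x ≤ 19 are chosen — 6 such pairs.
The remaining 3 elements (those with no distinct partner in range) can never complete a 26-sum, so the worst case takes all of them and one from each pair: 3 + 6 = 9.
The 10th integer has to be the second member of some pair, so 9 + 1 = 10.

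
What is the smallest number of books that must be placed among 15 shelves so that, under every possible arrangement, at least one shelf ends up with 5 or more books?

61

With 60 books one could put exactly 4 in each of the 15 shelves, and no shelf would reach 5.
By the pigeonhole principle, one more book must land in a shelf that already has 4, giving it 5.
So 15 × 4 + 1 = 61 books are required.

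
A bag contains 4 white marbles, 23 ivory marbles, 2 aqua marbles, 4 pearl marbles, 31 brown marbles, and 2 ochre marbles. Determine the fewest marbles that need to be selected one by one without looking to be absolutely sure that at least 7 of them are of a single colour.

An adversary could hand out at most 6 marbles per colour (4 colours run out sooner): 4 + 6 + 2 + 4 + 6 + 2 = 24 marbles and still no colour has 7.
By the pigeonhole principle, one more marble lands in a colour already at 6, so 25 draws are enough and 24 are not.

25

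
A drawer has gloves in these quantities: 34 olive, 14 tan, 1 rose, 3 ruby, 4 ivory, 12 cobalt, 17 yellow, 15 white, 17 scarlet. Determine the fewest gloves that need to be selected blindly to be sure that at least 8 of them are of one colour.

Put each drawn glove into a box by colour. The largest draw with every box below 8 takes min(count, 7) from each colour; colours with fewer than 7 contribute all they have.
Σ min(cᵢ, 7) = 7 + 7 + 1 + 3 + 4 + 7 + 7 + 7 + 7 = 50.
Draw number 50 + 1 = 51 must push one box to 8.

51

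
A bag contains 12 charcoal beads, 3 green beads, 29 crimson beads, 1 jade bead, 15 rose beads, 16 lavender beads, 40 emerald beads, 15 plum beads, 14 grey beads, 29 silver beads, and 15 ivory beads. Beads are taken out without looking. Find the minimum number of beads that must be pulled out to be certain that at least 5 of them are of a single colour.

An adversary could hand out at most 4 beads per colour (green, jade run out sooner): 4 + 3 + 4 + 1 + 4 + 4 + 4 + 4 + 4 + 4 + 4 = 40 beads and still no colour has 5.
One more bead lands in a colour already at 4, so 41 draws are enough and 40 are not.

41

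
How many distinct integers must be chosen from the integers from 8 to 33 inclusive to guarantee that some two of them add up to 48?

18

Two chosen integers sum to 48 exactly when both halves of some pair {x, 48−x} with 15 ≤ x ≤ 48−x ≤ 33 are chosen — 9 such pairs.
The remaining 8 elements (those with no distinct partner in range) can never complete a 48-sum, so the worst case takes all of them and one from each pair: 8 + 9 = 17.
By pigeonhole, the 18th integer has to be the second member of some pair, so 17 + 1 = 18.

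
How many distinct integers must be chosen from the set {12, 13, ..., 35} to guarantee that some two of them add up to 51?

15

Two chosen integers sum to 51 exactly when both halves of some pair {x, 51−x} with 16 ≤ x ≤ 51−x ≤ 35 are chosen — 10 such pairs.
The remaining 4 elements (those with no distinct partner in range) can never complete a 51-sum, so the worst case takes all of them and one from each pair: 4 + 10 = 14.
The 15th integer has to be the second member of some pair, so 14 + 1 = 15.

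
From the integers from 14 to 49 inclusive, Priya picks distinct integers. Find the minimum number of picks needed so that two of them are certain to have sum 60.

Group the elements by complementary pair {x, 60−x}: {14,46}, {15,45}, {16,44}, …, giving 16 two-element pairs; the single value 30 (it cannot pair with itself since the integers are distinct); and 3 integers whose partner 60−x falls outside [14,49].
By the pigeonhole principle, treating each of those 20 groups as a pigeonhole, one can pick one integer per group — 20 integers — with no two summing to 60.
The 21st integer lands in an occupied pair, forcing a sum of 60.

21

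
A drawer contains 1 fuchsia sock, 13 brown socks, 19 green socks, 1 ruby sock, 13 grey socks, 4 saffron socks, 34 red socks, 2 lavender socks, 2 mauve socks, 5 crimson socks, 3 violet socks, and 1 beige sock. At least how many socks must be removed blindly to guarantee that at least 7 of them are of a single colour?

44

By pigeonhole, put each drawn sock into a box by colour. The largest draw with every box below 7 takes min(count, 6) from each colour; colours with fewer than 6 contribute all they have.
Σ min(cᵢ, 6) = 1 + 6 + 6 + 1 + 6 + 4 + 6 + 2 + 2 + 5 + 3 + 1 = 43.
Draw number 43 + 1 = 44 must push one box to 7.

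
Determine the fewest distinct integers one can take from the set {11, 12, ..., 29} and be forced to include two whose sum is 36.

13

A set avoiding the sum 36 can contain at most one of each pair {x, 36−x}, plus the 5 elements whose complement lies outside the range or equal to its own complement.
The integers 18, …, 29 (12 of them) are such a set: any two sum to at least 18+19 = 37 > 36.
Any 13th integer completes one of the 7 pairs, so 13 choices force a sum of 36.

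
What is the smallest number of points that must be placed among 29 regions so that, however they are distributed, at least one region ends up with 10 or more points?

With 261 points one could put exactly 9 in each of the 29 regions, and no region would reach 10.
By the pigeonhole principle, one more point must land in a region that already has 9, giving it 10.
So 29 × 9 + 1 = 262 points are required.

262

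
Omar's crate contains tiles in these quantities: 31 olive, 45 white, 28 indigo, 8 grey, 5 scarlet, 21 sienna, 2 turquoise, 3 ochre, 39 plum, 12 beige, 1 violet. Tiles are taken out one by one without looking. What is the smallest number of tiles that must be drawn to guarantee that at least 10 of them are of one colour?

74

The 11 colours are the holes; the tiles drawn are the pigeons.
To avoid 10 of any one colour, the worst case takes at most 9 of each colour, or every tile of a colour that has fewer than 9.
That gives 9 + 9 + 9 + 8 + 5 + 9 + 2 + 3 + 9 + 9 + 1 = 73 tiles with no colour reaching 10.
The next tile forces some colour to 10, so 73 + 1 = 74.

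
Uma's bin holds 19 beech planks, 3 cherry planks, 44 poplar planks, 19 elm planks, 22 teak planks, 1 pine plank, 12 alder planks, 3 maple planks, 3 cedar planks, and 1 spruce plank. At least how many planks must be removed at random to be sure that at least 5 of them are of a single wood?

32

An adversary could hand out at most 4 planks per wood (5 woods run out sooner): 4 + 3 + 4 + 4 + 4 + 1 + 4 + 3 + 3 + 1 = 31 planks and still no wood has 5.
One more plank lands in a wood already at 4, so 32 draws are enough and 31 are not.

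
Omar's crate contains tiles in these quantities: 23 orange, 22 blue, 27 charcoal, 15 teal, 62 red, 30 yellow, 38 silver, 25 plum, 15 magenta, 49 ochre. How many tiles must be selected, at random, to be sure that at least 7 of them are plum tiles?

In the worst case for collecting plum tiles, every non-plum tile comes out first.
There are 23 + 22 + 27 + 15 + 62 + 30 + 38 + 15 + 49 = 281 non-plum tiles altogether.
After those, each further tile must be plum, so 281 + 7 = 288 draws guarantee 7 plum tiles.

288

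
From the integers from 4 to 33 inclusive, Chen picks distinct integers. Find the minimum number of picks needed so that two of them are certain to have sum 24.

A set avoiding the sum 24 can contain at most one of each pair {x, 24−x}, plus the 14 elements whose complement lies outside the range or equal to its own complement.
The integers 12, …, 33 (22 of them) are such a set: any two sum to at least 12+13 = 25 > 24.
Any 23rd integer completes one of the 8 pairs, so 23 choices force a sum of 24.

23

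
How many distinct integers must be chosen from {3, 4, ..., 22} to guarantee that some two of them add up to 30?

14

Group the elements by complementary pair {x, 30−x}: {8,22}, {9,21}, {10,20}, …, giving 7 two-element pairs, the single value 15 (it cannot pair with itself since the integers are distinct), and 5 integers whose partner 30−x falls outside [3,22].
By the pigeonhole principle, treating each of those 13 groups as a pigeonhole, one can pick one integer per group — 13 integers — with no two summing to 30.
The 14th integer lands in an occupied pair, forcing a sum of 30.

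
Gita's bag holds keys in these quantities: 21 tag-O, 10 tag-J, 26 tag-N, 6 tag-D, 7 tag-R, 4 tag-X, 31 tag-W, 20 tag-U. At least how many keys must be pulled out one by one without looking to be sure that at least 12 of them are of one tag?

Pigeonhole: the 8 tags are the holes; the keys drawn are the pigeons.
To avoid 12 of any one tag, the worst case takes at most 11 of each tag, or every key of a tag that has fewer than 11.
That gives 11 + 10 + 11 + 6 + 7 + 4 + 11 + 11 = 71 keys with no tag reaching 12.
The next key forces some tag to 12, so 71 + 1 = 72.

72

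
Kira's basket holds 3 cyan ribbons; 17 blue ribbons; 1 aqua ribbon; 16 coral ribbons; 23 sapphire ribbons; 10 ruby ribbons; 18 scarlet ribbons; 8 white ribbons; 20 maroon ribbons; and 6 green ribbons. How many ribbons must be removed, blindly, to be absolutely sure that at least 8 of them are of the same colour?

60

The 10 colours are the holes; the ribbons drawn are the pigeons.
To avoid 8 of any one colour, the worst case takes at most 7 of each colour, or every ribbon of a colour that has fewer than 7.
That gives 3 + 7 + 1 + 7 + 7 + 7 + 7 + 7 + 7 + 6 = 59 ribbons with no colour reaching 8.
The next ribbon forces some colour to 8, so 59 + 1 = 60.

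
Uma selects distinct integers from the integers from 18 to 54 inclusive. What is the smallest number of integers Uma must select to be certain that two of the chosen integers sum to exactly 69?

21

A set avoiding the sum 69 can contain at most one of each pair {x, 69−x}, plus the 3 elements whose complement lies outside the range.
The integers 35, …, 54 (20 of them) are such a set: any two sum to at least 35+36 = 71 > 69.
Pigeonhole: any 21st integer completes one of the 17 pairs, so 21 choices force a sum of 69.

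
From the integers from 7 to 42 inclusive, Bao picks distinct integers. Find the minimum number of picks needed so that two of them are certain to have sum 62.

A set avoiding the sum 62 can contain at most one of each pair {x, 62−x}, plus the 14 elements whose complement lies outside the range or equal to its own complement.
The integers 7, …, 31 (25 of them) are such a set: any two sum to at least 7+8 = 15 and at most 30+31 = 61 < 62.
Any 26th integer completes one of the 11 pairs, so 26 choices force a sum of 62.

26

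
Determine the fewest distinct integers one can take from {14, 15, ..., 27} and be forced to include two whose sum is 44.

A set avoiding the sum 44 can contain at most one of each pair {x, 44−x}, plus the 4 elements whose complement lies outside the range or equal to its own complement.
The integers 14, …, 22 (9 of them) are such a set: any two sum to at least 14+15 = 29 and at most 21+22 = 43 < 44.
Any 10th integer completes one of the 5 pairs, so 10 choices force a sum of 44.

10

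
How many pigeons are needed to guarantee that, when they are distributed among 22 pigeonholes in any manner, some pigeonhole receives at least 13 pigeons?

265

With 264 pigeons one could put exactly 12 in each of the 22 pigeonholes, and no pigeonhole would reach 13.
By the pigeonhole principle, one more pigeon must land in a pigeonhole that already has 12, giving it 13.
So 22 × 12 + 1 = 265 pigeons are required.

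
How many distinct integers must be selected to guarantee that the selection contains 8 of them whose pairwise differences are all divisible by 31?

Integers whose pairwise differences are multiples of 31 are exactly those sharing a remainder mod 31. The 31 residue classes mod 31 are the pigeonholes.
With 217 integers one could put 7 in each residue class and have no class reach 8.
The 218th integer pushes some class to 8, so 31·7 + 1 = 218.

218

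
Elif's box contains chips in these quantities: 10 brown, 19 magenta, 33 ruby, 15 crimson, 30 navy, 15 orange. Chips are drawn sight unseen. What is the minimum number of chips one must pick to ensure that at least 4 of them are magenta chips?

107

In the worst case for collecting magenta chips, every non-magenta chip comes out first.
There are 10 + 33 + 15 + 30 + 15 = 103 non-magenta chips altogether.
After those, each further chip must be magenta, so 103 + 4 = 107 draws guarantee 4 magenta chips.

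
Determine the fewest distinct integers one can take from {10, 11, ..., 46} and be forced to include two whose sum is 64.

24

Group the elements by complementary pair {x, 64−x}: {18,46}, {19,45}, {20,44}, …, giving 14 two-element pairs; the single value 32 (it cannot pair with itself since the integers are distinct); and 8 integers whose partner 64−x falls outside [10,46].
By pigeonhole, treating each of those 23 groups as a pigeonhole, one can pick one integer per group — 23 integers — with no two summing to 64.
The 24th integer lands in an occupied pair, forcing a sum of 64.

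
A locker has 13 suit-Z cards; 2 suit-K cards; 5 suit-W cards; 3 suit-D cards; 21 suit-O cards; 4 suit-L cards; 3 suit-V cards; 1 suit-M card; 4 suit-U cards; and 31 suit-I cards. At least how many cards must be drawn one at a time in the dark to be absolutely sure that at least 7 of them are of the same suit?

Pigeonhole: the 10 suits are the holes; the cards drawn are the pigeons.
To avoid 7 of any one suit, the worst case takes at most 6 of each suit, or every card of a suit that has fewer than 6.
That gives 6 + 2 + 5 + 3 + 6 + 4 + 3 + 1 + 4 + 6 = 40 cards with no suit reaching 7.
The next card forces some suit to 7, so 40 + 1 = 41.

41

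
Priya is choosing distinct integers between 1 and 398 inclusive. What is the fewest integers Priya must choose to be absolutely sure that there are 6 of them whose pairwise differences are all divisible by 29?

146

Integers whose pairwise differences are multiples of 29 are exactly those sharing a remainder mod 29. By pigeonhole, the 29 residue classes mod 29 are the pigeonholes.
With 145 integers one could put 5 in each residue class and have no class reach 6.
The 146th integer pushes some class to 6, so 29·5 + 1 = 146.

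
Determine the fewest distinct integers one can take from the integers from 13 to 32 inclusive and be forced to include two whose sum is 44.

12

A set avoiding the sum 44 can contain at most one of each pair {x, 44−x}, plus the 2 elements whose complement lies outside the range or equal to its own complement.
The integers 22, …, 32 (11 of them) are such a set: any two sum to at least 22+23 = 45 > 44.
Any 12th integer completes one of the 9 pairs, so 12 choices force a sum of 44.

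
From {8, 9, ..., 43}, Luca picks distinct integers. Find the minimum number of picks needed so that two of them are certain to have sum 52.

20

A set avoiding the sum 52 can contain at most one of each pair {x, 52−x}, plus the 2 elements whose complement lies outside the range or equal to its own complement.
The integers 8, …, 26 (19 of them) are such a set: any two sum to at least 8+9 = 17 and at most 25+26 = 51 < 52.
Pigeonhole: any 20th integer completes one of the 17 pairs, so 20 choices force a sum of 52.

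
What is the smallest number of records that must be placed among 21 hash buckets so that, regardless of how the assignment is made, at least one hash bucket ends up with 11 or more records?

With 210 records one could put exactly 10 in each of the 21 hash buckets, and no hash bucket would reach 11.
One more record must land in a hash bucket that already has 10, giving it 11.
So 21 × 10 + 1 = 211 records are required.

211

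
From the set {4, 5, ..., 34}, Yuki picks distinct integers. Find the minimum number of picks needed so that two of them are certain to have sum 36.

18

Group the elements by complementary pair {x, 36−x}: {4,32}, {5,31}, {6,30}, …, giving 14 two-element pairs; the single value 18 (it cannot pair with itself since the integers are distinct); and 2 integers whose partner 36−x falls outside [4,34].
Treating each of those 17 groups as a pigeonhole, one can pick one integer per group — 17 integers — with no two summing to 36.
The 18th integer lands in an occupied pair, forcing a sum of 36.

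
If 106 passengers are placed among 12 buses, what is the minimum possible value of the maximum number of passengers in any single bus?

The 12 buses are the holes and the 106 passengers are the pigeons.
If every bus held at most 8 passengers, the total would be at most 12 × 8 = 96, which is less than 106.
So some bus holds at least ⌈106/12⌉ = 9 passengers.

9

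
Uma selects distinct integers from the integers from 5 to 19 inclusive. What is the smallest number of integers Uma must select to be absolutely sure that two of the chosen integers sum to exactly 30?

A set avoiding the sum 30 can contain at most one of each pair {x, 30−x}, plus the 7 elements whose complement lies outside the range or equal to its own complement.
The integers 5, …, 15 (11 of them) are such a set: any two sum to at least 5+6 = 11 and at most 14+15 = 29 < 30.
By pigeonhole, any 12th integer completes one of the 4 pairs, so 12 choices force a sum of 30.

12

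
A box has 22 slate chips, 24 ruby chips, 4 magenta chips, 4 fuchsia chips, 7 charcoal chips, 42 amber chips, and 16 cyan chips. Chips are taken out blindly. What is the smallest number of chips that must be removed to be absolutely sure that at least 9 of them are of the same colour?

48

An adversary could hand out at most 8 chips per colour (magenta, fuchsia, charcoal run out sooner): 8 + 8 + 4 + 4 + 7 + 8 + 8 = 47 chips and still no colour has 9.
By pigeonhole, one more chip lands in a colour already at 8, so 48 draws are enough and 47 are not.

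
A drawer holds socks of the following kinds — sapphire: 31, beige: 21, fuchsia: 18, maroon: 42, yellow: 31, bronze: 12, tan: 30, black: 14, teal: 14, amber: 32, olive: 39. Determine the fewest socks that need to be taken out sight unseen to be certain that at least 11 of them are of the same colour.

By the pigeonhole principle, the 11 colours are the holes; the socks drawn are the pigeons.
To avoid 11 of any one colour, the worst case takes at most 10 of each colour.
That gives 10 + 10 + 10 + 10 + 10 + 10 + 10 + 10 + 10 + 10 + 10 = 110 socks with no colour reaching 11.
The next sock forces some colour to 11, so 110 + 1 = 111.

111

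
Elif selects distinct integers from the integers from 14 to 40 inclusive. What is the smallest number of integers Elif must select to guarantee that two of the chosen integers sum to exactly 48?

18

A set avoiding the sum 48 can contain at most one of each pair {x, 48−x}, plus the 7 elements whose complement lies outside the range or equal to its own complement.
The integers 24, …, 40 (17 of them) are such a set: any two sum to at least 24+25 = 49 > 48.
By the pigeonhole principle, any 18th integer completes one of the 10 pairs, so 18 choices force a sum of 48.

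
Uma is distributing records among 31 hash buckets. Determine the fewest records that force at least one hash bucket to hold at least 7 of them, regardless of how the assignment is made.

187

With 186 records one could put exactly 6 in each of the 31 hash buckets, and no hash bucket would reach 7.
By the pigeonhole principle, one more record must land in a hash bucket that already has 6, giving it 7.
So 31 × 6 + 1 = 187 records are required.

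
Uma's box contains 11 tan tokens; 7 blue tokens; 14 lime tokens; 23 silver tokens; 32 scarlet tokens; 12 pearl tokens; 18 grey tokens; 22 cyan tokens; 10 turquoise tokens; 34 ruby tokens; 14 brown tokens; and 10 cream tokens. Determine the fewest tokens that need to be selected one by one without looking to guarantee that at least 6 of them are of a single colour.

Pigeonhole: the 12 colours are the holes; the tokens drawn are the pigeons.
To avoid 6 of any one colour, the worst case takes at most 5 of each colour.
That gives 5 + 5 + 5 + 5 + 5 + 5 + 5 + 5 + 5 + 5 + 5 + 5 = 60 tokens with no colour reaching 6.
The next token forces some colour to 6, so 60 + 1 = 61.

61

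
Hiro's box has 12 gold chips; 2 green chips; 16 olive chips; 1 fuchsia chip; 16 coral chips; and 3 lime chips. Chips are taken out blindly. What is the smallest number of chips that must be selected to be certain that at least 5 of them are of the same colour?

An adversary could hand out at most 4 chips per colour (green, fuchsia, lime run out sooner): 4 + 2 + 4 + 1 + 4 + 3 = 18 chips and still no colour has 5.
One more chip lands in a colour already at 4, so 19 draws are enough and 18 are not.

19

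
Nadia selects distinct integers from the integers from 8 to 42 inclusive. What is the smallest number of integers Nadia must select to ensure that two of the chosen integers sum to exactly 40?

Two chosen integers sum to 40 exactly when both halves of some pair {x, 40−x} with 8 ≤ x ≤ 40−x ≤ 32 are chosen — 12 such pairs.
The remaining 11 elements (those with no distinct partner in range) can never complete a 40-sum, so the worst case takes all of them and one from each pair: 11 + 12 = 23.
By pigeonhole, the 24th integer has to be the second member of some pair, so 23 + 1 = 24.

24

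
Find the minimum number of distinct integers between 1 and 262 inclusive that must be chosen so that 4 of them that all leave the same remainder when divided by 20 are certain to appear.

The 20 residue classes mod 20 are the pigeonholes.
With 60 integers one could put 3 in each residue class and have no class reach 4.
The 61st integer pushes some class to 4, so 20·3 + 1 = 61.

61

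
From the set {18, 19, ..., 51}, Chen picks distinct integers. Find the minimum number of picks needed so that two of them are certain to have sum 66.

A set avoiding the sum 66 can contain at most one of each pair {x, 66−x}, plus the 4 elements whose complement lies outside the range or equal to its own complement.
The integers 33, …, 51 (19 of them) are such a set: any two sum to at least 33+34 = 67 > 66.
By pigeonhole, any 20th integer completes one of the 15 pairs, so 20 choices force a sum of 66.

20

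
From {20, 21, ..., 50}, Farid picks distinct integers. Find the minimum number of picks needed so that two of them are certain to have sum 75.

19

A set avoiding the sum 75 can contain at most one of each pair {x, 75−x}, plus the 5 elements whose complement lies outside the range.
The integers 20, …, 37 (18 of them) are such a set: any two sum to at least 20+21 = 41 and at most 36+37 = 73 < 75.
By the pigeonhole principle, any 19th integer completes one of the 13 pairs, so 19 choices force a sum of 75.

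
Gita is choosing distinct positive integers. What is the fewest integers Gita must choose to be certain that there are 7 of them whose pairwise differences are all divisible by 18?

Integers whose pairwise differences are multiples of 18 are exactly those sharing a remainder mod 18. By pigeonhole, the 18 residue classes mod 18 are the pigeonholes.
With 108 integers one could put 6 in each residue class and have no class reach 7.
The 109th integer pushes some class to 7, so 18·6 + 1 = 109.

109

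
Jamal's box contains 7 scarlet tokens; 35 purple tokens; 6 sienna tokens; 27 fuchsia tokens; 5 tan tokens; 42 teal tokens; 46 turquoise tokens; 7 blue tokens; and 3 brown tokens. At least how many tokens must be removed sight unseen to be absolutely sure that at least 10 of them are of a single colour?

65

An adversary could hand out at most 9 tokens per colour (5 colours run out sooner): 7 + 9 + 6 + 9 + 5 + 9 + 9 + 7 + 3 = 64 tokens and still no colour has 10.
Pigeonhole: one more token lands in a colour already at 9, so 65 draws are enough and 64 are not.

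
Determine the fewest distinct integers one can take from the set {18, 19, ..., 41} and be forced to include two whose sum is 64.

Two chosen integers sum to 64 exactly when both halves of some pair {x, 64−x} with 23 ≤ x ≤ 64−x ≤ 41 are chosen — 9 such pairs.
The remaining 6 elements (those with no distinct partner in range) can never complete a 64-sum, so the worst case takes all of them and one from each pair: 6 + 9 = 15.
Pigeonhole: the 16th integer has to be the second member of some pair, so 15 + 1 = 16.

16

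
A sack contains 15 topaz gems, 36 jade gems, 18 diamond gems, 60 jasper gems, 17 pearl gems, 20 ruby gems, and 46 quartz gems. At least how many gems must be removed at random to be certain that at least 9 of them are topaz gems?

In the worst case for collecting topaz gems, every non-topaz gem comes out first.
There are 36 + 18 + 60 + 17 + 20 + 46 = 197 non-topaz gems altogether.
After those, each further gem must be topaz, so 197 + 9 = 206 draws guarantee 9 topaz gems.

206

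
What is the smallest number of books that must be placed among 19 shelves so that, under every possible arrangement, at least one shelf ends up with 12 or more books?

With 209 books one could put exactly 11 in each of the 19 shelves, and no shelf would reach 12.
By the pigeonhole principle, one more book must land in a shelf that already has 11, giving it 12.
So 19 × 11 + 1 = 210 books are required.

210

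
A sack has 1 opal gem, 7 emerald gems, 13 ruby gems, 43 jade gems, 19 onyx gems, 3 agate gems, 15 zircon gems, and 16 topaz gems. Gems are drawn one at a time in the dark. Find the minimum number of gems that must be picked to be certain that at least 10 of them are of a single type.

57

An adversary could hand out at most 9 gems per type (opal, emerald, agate run out sooner): 1 + 7 + 9 + 9 + 9 + 3 + 9 + 9 = 56 gems and still no type has 10.
One more gem lands in a type already at 9, so 57 draws are enough and 56 are not.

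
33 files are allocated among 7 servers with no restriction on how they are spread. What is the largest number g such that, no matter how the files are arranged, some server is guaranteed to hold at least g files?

5

The 7 servers are the holes and the 33 files are the pigeons.
If every server held at most 4 files, the total would be at most 7 × 4 = 28, which is less than 33.
So some server holds at least ⌈33/7⌉ = 5 files.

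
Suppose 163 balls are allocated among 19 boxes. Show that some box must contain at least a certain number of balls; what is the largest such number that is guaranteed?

By the pigeonhole principle, the 19 boxes are the holes and the 163 balls are the pigeons.
If every box held at most 8 balls, the total would be at most 19 × 8 = 152, which is less than 163.
So some box holds at least ⌈163/19⌉ = 9 balls.

9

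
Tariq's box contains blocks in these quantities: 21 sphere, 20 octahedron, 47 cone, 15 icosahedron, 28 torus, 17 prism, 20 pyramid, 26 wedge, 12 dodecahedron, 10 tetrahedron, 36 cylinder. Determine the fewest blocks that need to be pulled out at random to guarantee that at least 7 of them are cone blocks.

In the worst case for collecting cone blocks, every non-cone block comes out first.
There are 21 + 20 + 15 + 28 + 17 + 20 + 26 + 12 + 10 + 36 = 205 non-cone blocks altogether.
After those, each further block must be cone, so 205 + 7 = 212 draws guarantee 7 cone blocks.

212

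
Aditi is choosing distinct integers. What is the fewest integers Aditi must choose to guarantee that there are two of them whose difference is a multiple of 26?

Integers whose pairwise differences are multiples of 26 are exactly those sharing a remainder mod 26. The 26 residue classes mod 26 are the pigeonholes.
With 26 integers one could put 1 in each residue class and have no class reach 2.
The 27th integer pushes some class to 2, so 26·1 + 1 = 27.

27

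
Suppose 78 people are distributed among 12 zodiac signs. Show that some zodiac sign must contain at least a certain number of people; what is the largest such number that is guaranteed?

7

By the pigeonhole principle, the 12 zodiac signs are the holes and the 78 people are the pigeons.
If every zodiac sign held at most 6 people, the total would be at most 12 × 6 = 72, which is less than 78.
So some zodiac sign holds at least ⌈78/12⌉ = 7 people.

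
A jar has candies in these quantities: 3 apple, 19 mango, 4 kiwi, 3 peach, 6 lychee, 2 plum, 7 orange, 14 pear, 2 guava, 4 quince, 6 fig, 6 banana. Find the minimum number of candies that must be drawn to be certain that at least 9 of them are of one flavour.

60

By the pigeonhole principle, put each drawn candy into a box by flavour. The largest draw with every box below 9 takes min(count, 8) from each flavour; flavours with fewer than 8 contribute all they have.
Σ min(cᵢ, 8) = 3 + 8 + 4 + 3 + 6 + 2 + 7 + 8 + 2 + 4 + 6 + 6 = 59.
Draw number 59 + 1 = 60 must push one box to 9.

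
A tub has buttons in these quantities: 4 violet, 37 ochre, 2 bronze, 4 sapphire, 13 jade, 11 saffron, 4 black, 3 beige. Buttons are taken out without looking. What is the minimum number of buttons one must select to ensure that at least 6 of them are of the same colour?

Pigeonhole: put each drawn button into a box by colour. The largest draw with every box below 6 takes min(count, 5) from each colour; colours with fewer than 5 contribute all they have.
Σ min(cᵢ, 5) = 4 + 5 + 2 + 4 + 5 + 5 + 4 + 3 = 32.
Draw number 32 + 1 = 33 must push one box to 6.

33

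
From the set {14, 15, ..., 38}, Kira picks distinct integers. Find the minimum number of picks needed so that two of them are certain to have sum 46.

Two chosen integers sum to 46 exactly when both halves of some pair {x, 46−x} with 14 ≤ x ≤ 46−x ≤ 32 are chosen — 9 such pairs.
The remaining 7 elements (those with no distinct partner in range) can never complete a 46-sum, so the worst case takes all of them and one from each pair: 7 + 9 = 16.
By the pigeonhole principle, the 17th integer has to be the second member of some pair, so 16 + 1 = 17.

17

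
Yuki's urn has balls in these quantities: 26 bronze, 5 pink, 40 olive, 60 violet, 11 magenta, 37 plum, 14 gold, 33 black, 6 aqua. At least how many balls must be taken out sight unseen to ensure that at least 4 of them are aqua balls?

In the worst case for collecting aqua balls, every non-aqua ball comes out first.
There are 26 + 5 + 40 + 60 + 11 + 37 + 14 + 33 = 226 non-aqua balls altogether.
After those, each further ball must be aqua, so 226 + 4 = 230 draws guarantee 4 aqua balls.

230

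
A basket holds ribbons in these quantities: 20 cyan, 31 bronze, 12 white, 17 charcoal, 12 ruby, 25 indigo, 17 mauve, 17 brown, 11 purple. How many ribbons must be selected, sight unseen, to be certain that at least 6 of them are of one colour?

Put each drawn ribbon into a box by colour. The largest draw with every box below 6 takes min(count, 5) from each colour.
Σ min(cᵢ, 5) = 5 + 5 + 5 + 5 + 5 + 5 + 5 + 5 + 5 = 45.
Draw number 45 + 1 = 46 must push one box to 6.

46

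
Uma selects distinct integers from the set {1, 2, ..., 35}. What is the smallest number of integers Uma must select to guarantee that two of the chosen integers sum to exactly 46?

24

Two chosen integers sum to 46 exactly when both halves of some pair {x, 46−x} with 11 ≤ x ≤ 46−x ≤ 35 are chosen — 12 such pairs.
The remaining 11 elements (those with no distinct partner in range) can never complete a 46-sum, so the worst case takes all of them and one from each pair: 11 + 12 = 23.
Pigeonhole: the 24th integer has to be the second member of some pair, so 23 + 1 = 24.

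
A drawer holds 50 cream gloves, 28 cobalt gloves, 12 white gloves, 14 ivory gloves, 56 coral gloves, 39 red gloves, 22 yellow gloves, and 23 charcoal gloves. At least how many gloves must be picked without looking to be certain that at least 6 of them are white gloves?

In the worst case for collecting white gloves, every non-white glove comes out first.
There are 50 + 28 + 14 + 56 + 39 + 22 + 23 = 232 non-white gloves altogether.
After those, each further glove must be white, so 232 + 6 = 238 draws guarantee 6 white gloves.

238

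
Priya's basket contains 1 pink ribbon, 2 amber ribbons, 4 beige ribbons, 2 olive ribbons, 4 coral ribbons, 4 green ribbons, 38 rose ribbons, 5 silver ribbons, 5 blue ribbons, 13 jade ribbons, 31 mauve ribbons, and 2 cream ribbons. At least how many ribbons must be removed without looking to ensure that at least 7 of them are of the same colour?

By pigeonhole, the 12 colours are the holes; the ribbons drawn are the pigeons.
To avoid 7 of any one colour, the worst case takes at most 6 of each colour, or every ribbon of a colour that has fewer than 6.
That gives 1 + 2 + 4 + 2 + 4 + 4 + 6 + 5 + 5 + 6 + 6 + 2 = 47 ribbons with no colour reaching 7.
The next ribbon forces some colour to 7, so 47 + 1 = 48.

48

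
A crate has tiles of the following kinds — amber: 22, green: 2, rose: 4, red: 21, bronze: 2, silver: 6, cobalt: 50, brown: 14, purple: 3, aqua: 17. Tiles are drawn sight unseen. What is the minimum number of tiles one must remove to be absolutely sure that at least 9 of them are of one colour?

58

An adversary could hand out at most 8 tiles per colour (5 colours run out sooner): 8 + 2 + 4 + 8 + 2 + 6 + 8 + 8 + 3 + 8 = 57 tiles and still no colour has 9.
Pigeonhole: one more tile lands in a colour already at 8, so 58 draws are enough and 57 are not.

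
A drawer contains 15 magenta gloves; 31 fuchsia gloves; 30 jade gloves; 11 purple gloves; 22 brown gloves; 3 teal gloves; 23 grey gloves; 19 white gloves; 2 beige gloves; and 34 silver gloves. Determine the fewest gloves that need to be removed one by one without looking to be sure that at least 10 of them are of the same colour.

By the pigeonhole principle, the 10 colours are the holes; the gloves drawn are the pigeons.
To avoid 10 of any one colour, the worst case takes at most 9 of each colour, or every glove of a colour that has fewer than 9.
That gives 9 + 9 + 9 + 9 + 9 + 3 + 9 + 9 + 2 + 9 = 77 gloves with no colour reaching 10.
The next glove forces some colour to 10, so 77 + 1 = 78.

78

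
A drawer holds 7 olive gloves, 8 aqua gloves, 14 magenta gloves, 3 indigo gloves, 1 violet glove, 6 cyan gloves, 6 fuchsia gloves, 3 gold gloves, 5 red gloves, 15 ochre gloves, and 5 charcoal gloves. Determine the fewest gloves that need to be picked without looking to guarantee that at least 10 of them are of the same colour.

Put each drawn glove into a box by colour. The largest draw with every box below 10 takes min(count, 9) from each colour; colours with fewer than 9 contribute all they have.
Σ min(cᵢ, 9) = 7 + 8 + 9 + 3 + 1 + 6 + 6 + 3 + 5 + 9 + 5 = 62.
Draw number 62 + 1 = 63 must push one box to 10.

63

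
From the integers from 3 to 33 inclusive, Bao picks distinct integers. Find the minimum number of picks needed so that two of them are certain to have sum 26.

22

A set avoiding the sum 26 can contain at most one of each pair {x, 26−x}, plus the 11 elements whose complement lies outside the range or equal to its own complement.
The integers 13, …, 33 (21 of them) are such a set: any two sum to at least 13+14 = 27 > 26.
Any 22nd integer completes one of the 10 pairs, so 22 choices force a sum of 26.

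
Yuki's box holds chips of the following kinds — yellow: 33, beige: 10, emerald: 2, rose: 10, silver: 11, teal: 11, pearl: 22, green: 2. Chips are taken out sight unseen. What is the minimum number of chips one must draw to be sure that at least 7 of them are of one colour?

41

An adversary could hand out at most 6 chips per colour (emerald, green run out sooner): 6 + 6 + 2 + 6 + 6 + 6 + 6 + 2 = 40 chips and still no colour has 7.
By pigeonhole, one more chip lands in a colour already at 6, so 41 draws are enough and 40 are not.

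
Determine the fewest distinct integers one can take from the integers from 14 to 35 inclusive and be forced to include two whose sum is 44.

Group the elements by complementary pair {x, 44−x}: {14,30}, {15,29}, {16,28}, …, giving 8 two-element pairs, the single value 22 (it cannot pair with itself since the integers are distinct), and 5 integers whose partner 44−x falls outside [14,35].
Pigeonhole: treating each of those 14 groups as a pigeonhole, one can pick one integer per group — 14 integers — with no two summing to 44.
The 15th integer lands in an occupied pair, forcing a sum of 44.

15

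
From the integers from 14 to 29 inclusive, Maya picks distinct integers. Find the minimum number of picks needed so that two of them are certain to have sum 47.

Two chosen integers sum to 47 exactly when both halves of some pair {x, 47−x} with 18 ≤ x ≤ 47−x ≤ 29 are chosen — 6 such pairs.
The remaining 4 elements (those with no distinct partner in range) can never complete a 47-sum, so the worst case takes all of them and one from each pair: 4 + 6 = 10.
By pigeonhole, the 11th integer has to be the second member of some pair, so 10 + 1 = 11.

11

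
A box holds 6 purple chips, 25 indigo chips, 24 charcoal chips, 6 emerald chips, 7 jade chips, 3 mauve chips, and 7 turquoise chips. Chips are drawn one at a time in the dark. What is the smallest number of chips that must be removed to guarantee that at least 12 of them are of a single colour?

An adversary could hand out at most 11 chips per colour (5 colours run out sooner): 6 + 11 + 11 + 6 + 7 + 3 + 7 = 51 chips and still no colour has 12.
One more chip lands in a colour already at 11, so 52 draws are enough and 51 are not.

52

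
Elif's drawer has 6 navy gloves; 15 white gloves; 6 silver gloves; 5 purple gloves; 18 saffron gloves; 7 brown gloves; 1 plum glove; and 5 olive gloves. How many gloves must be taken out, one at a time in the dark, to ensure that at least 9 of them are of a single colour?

An adversary could hand out at most 8 gloves per colour (6 colours run out sooner): 6 + 8 + 6 + 5 + 8 + 7 + 1 + 5 = 46 gloves and still no colour has 9.
By pigeonhole, one more glove lands in a colour already at 8, so 47 draws are enough and 46 are not.

47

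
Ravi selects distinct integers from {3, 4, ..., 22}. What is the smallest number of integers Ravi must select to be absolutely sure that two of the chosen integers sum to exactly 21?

13

Group the elements by complementary pair {x, 21−x}: {3,18}, {4,17}, {5,16}, …, giving 8 two-element pairs and 4 integers whose partner 21−x falls outside [3,22].
Pigeonhole: treating each of those 12 groups as a pigeonhole, one can pick one integer per group — 12 integers — with no two summing to 21.
The 13th integer lands in an occupied pair, forcing a sum of 21.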